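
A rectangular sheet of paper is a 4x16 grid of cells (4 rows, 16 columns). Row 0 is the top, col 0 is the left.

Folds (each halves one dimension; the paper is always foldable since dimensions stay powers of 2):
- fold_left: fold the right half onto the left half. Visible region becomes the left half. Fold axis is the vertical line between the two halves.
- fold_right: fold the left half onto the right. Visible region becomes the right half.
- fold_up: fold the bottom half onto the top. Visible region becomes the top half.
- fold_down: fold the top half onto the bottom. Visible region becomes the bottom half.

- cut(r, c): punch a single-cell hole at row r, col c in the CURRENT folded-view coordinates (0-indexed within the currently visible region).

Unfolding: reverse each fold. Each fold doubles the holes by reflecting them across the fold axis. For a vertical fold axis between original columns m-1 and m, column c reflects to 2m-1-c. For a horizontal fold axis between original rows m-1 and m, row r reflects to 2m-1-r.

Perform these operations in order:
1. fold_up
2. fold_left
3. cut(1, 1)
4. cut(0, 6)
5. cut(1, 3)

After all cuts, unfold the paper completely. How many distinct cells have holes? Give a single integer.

Op 1 fold_up: fold axis h@2; visible region now rows[0,2) x cols[0,16) = 2x16
Op 2 fold_left: fold axis v@8; visible region now rows[0,2) x cols[0,8) = 2x8
Op 3 cut(1, 1): punch at orig (1,1); cuts so far [(1, 1)]; region rows[0,2) x cols[0,8) = 2x8
Op 4 cut(0, 6): punch at orig (0,6); cuts so far [(0, 6), (1, 1)]; region rows[0,2) x cols[0,8) = 2x8
Op 5 cut(1, 3): punch at orig (1,3); cuts so far [(0, 6), (1, 1), (1, 3)]; region rows[0,2) x cols[0,8) = 2x8
Unfold 1 (reflect across v@8): 6 holes -> [(0, 6), (0, 9), (1, 1), (1, 3), (1, 12), (1, 14)]
Unfold 2 (reflect across h@2): 12 holes -> [(0, 6), (0, 9), (1, 1), (1, 3), (1, 12), (1, 14), (2, 1), (2, 3), (2, 12), (2, 14), (3, 6), (3, 9)]

Answer: 12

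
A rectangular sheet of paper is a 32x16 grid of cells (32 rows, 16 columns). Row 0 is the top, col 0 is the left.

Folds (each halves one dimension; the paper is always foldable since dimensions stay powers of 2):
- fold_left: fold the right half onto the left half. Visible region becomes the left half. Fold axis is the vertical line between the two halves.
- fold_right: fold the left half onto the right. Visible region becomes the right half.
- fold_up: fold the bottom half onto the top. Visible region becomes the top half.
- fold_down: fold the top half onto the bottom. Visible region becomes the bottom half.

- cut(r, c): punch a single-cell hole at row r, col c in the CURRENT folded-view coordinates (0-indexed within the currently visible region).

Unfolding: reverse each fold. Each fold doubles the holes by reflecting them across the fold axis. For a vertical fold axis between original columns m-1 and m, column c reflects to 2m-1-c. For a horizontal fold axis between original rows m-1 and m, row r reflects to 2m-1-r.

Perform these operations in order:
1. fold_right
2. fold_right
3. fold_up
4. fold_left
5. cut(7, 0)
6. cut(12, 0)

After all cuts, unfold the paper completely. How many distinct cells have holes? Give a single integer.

Op 1 fold_right: fold axis v@8; visible region now rows[0,32) x cols[8,16) = 32x8
Op 2 fold_right: fold axis v@12; visible region now rows[0,32) x cols[12,16) = 32x4
Op 3 fold_up: fold axis h@16; visible region now rows[0,16) x cols[12,16) = 16x4
Op 4 fold_left: fold axis v@14; visible region now rows[0,16) x cols[12,14) = 16x2
Op 5 cut(7, 0): punch at orig (7,12); cuts so far [(7, 12)]; region rows[0,16) x cols[12,14) = 16x2
Op 6 cut(12, 0): punch at orig (12,12); cuts so far [(7, 12), (12, 12)]; region rows[0,16) x cols[12,14) = 16x2
Unfold 1 (reflect across v@14): 4 holes -> [(7, 12), (7, 15), (12, 12), (12, 15)]
Unfold 2 (reflect across h@16): 8 holes -> [(7, 12), (7, 15), (12, 12), (12, 15), (19, 12), (19, 15), (24, 12), (24, 15)]
Unfold 3 (reflect across v@12): 16 holes -> [(7, 8), (7, 11), (7, 12), (7, 15), (12, 8), (12, 11), (12, 12), (12, 15), (19, 8), (19, 11), (19, 12), (19, 15), (24, 8), (24, 11), (24, 12), (24, 15)]
Unfold 4 (reflect across v@8): 32 holes -> [(7, 0), (7, 3), (7, 4), (7, 7), (7, 8), (7, 11), (7, 12), (7, 15), (12, 0), (12, 3), (12, 4), (12, 7), (12, 8), (12, 11), (12, 12), (12, 15), (19, 0), (19, 3), (19, 4), (19, 7), (19, 8), (19, 11), (19, 12), (19, 15), (24, 0), (24, 3), (24, 4), (24, 7), (24, 8), (24, 11), (24, 12), (24, 15)]

Answer: 32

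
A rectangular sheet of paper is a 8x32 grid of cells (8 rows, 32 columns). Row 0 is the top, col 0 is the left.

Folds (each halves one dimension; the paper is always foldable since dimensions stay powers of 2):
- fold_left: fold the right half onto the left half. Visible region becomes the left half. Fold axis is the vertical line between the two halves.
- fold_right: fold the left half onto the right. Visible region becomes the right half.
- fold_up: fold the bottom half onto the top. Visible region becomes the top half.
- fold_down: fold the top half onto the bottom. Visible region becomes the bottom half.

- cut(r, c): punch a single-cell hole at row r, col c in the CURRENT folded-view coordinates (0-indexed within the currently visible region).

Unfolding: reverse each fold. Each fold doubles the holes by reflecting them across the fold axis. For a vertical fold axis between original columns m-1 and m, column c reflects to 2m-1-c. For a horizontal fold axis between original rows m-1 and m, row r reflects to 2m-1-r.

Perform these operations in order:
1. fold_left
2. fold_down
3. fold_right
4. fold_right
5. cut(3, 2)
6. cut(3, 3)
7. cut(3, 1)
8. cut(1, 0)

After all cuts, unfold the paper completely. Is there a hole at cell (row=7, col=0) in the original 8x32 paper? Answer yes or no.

Answer: yes

Derivation:
Op 1 fold_left: fold axis v@16; visible region now rows[0,8) x cols[0,16) = 8x16
Op 2 fold_down: fold axis h@4; visible region now rows[4,8) x cols[0,16) = 4x16
Op 3 fold_right: fold axis v@8; visible region now rows[4,8) x cols[8,16) = 4x8
Op 4 fold_right: fold axis v@12; visible region now rows[4,8) x cols[12,16) = 4x4
Op 5 cut(3, 2): punch at orig (7,14); cuts so far [(7, 14)]; region rows[4,8) x cols[12,16) = 4x4
Op 6 cut(3, 3): punch at orig (7,15); cuts so far [(7, 14), (7, 15)]; region rows[4,8) x cols[12,16) = 4x4
Op 7 cut(3, 1): punch at orig (7,13); cuts so far [(7, 13), (7, 14), (7, 15)]; region rows[4,8) x cols[12,16) = 4x4
Op 8 cut(1, 0): punch at orig (5,12); cuts so far [(5, 12), (7, 13), (7, 14), (7, 15)]; region rows[4,8) x cols[12,16) = 4x4
Unfold 1 (reflect across v@12): 8 holes -> [(5, 11), (5, 12), (7, 8), (7, 9), (7, 10), (7, 13), (7, 14), (7, 15)]
Unfold 2 (reflect across v@8): 16 holes -> [(5, 3), (5, 4), (5, 11), (5, 12), (7, 0), (7, 1), (7, 2), (7, 5), (7, 6), (7, 7), (7, 8), (7, 9), (7, 10), (7, 13), (7, 14), (7, 15)]
Unfold 3 (reflect across h@4): 32 holes -> [(0, 0), (0, 1), (0, 2), (0, 5), (0, 6), (0, 7), (0, 8), (0, 9), (0, 10), (0, 13), (0, 14), (0, 15), (2, 3), (2, 4), (2, 11), (2, 12), (5, 3), (5, 4), (5, 11), (5, 12), (7, 0), (7, 1), (7, 2), (7, 5), (7, 6), (7, 7), (7, 8), (7, 9), (7, 10), (7, 13), (7, 14), (7, 15)]
Unfold 4 (reflect across v@16): 64 holes -> [(0, 0), (0, 1), (0, 2), (0, 5), (0, 6), (0, 7), (0, 8), (0, 9), (0, 10), (0, 13), (0, 14), (0, 15), (0, 16), (0, 17), (0, 18), (0, 21), (0, 22), (0, 23), (0, 24), (0, 25), (0, 26), (0, 29), (0, 30), (0, 31), (2, 3), (2, 4), (2, 11), (2, 12), (2, 19), (2, 20), (2, 27), (2, 28), (5, 3), (5, 4), (5, 11), (5, 12), (5, 19), (5, 20), (5, 27), (5, 28), (7, 0), (7, 1), (7, 2), (7, 5), (7, 6), (7, 7), (7, 8), (7, 9), (7, 10), (7, 13), (7, 14), (7, 15), (7, 16), (7, 17), (7, 18), (7, 21), (7, 22), (7, 23), (7, 24), (7, 25), (7, 26), (7, 29), (7, 30), (7, 31)]
Holes: [(0, 0), (0, 1), (0, 2), (0, 5), (0, 6), (0, 7), (0, 8), (0, 9), (0, 10), (0, 13), (0, 14), (0, 15), (0, 16), (0, 17), (0, 18), (0, 21), (0, 22), (0, 23), (0, 24), (0, 25), (0, 26), (0, 29), (0, 30), (0, 31), (2, 3), (2, 4), (2, 11), (2, 12), (2, 19), (2, 20), (2, 27), (2, 28), (5, 3), (5, 4), (5, 11), (5, 12), (5, 19), (5, 20), (5, 27), (5, 28), (7, 0), (7, 1), (7, 2), (7, 5), (7, 6), (7, 7), (7, 8), (7, 9), (7, 10), (7, 13), (7, 14), (7, 15), (7, 16), (7, 17), (7, 18), (7, 21), (7, 22), (7, 23), (7, 24), (7, 25), (7, 26), (7, 29), (7, 30), (7, 31)]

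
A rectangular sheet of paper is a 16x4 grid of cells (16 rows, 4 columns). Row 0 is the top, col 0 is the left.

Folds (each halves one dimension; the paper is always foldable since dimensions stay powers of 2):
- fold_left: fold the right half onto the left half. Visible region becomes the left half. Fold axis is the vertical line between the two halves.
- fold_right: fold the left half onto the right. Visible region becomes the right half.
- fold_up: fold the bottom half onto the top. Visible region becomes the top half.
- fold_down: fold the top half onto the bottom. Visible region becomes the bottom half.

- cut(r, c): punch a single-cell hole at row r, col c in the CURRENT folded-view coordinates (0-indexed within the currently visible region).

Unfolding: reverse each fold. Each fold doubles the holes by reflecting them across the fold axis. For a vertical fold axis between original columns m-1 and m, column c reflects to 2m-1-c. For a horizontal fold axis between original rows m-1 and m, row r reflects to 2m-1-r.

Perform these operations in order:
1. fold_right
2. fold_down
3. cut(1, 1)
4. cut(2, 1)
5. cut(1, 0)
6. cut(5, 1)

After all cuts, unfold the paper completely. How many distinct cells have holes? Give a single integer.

Answer: 16

Derivation:
Op 1 fold_right: fold axis v@2; visible region now rows[0,16) x cols[2,4) = 16x2
Op 2 fold_down: fold axis h@8; visible region now rows[8,16) x cols[2,4) = 8x2
Op 3 cut(1, 1): punch at orig (9,3); cuts so far [(9, 3)]; region rows[8,16) x cols[2,4) = 8x2
Op 4 cut(2, 1): punch at orig (10,3); cuts so far [(9, 3), (10, 3)]; region rows[8,16) x cols[2,4) = 8x2
Op 5 cut(1, 0): punch at orig (9,2); cuts so far [(9, 2), (9, 3), (10, 3)]; region rows[8,16) x cols[2,4) = 8x2
Op 6 cut(5, 1): punch at orig (13,3); cuts so far [(9, 2), (9, 3), (10, 3), (13, 3)]; region rows[8,16) x cols[2,4) = 8x2
Unfold 1 (reflect across h@8): 8 holes -> [(2, 3), (5, 3), (6, 2), (6, 3), (9, 2), (9, 3), (10, 3), (13, 3)]
Unfold 2 (reflect across v@2): 16 holes -> [(2, 0), (2, 3), (5, 0), (5, 3), (6, 0), (6, 1), (6, 2), (6, 3), (9, 0), (9, 1), (9, 2), (9, 3), (10, 0), (10, 3), (13, 0), (13, 3)]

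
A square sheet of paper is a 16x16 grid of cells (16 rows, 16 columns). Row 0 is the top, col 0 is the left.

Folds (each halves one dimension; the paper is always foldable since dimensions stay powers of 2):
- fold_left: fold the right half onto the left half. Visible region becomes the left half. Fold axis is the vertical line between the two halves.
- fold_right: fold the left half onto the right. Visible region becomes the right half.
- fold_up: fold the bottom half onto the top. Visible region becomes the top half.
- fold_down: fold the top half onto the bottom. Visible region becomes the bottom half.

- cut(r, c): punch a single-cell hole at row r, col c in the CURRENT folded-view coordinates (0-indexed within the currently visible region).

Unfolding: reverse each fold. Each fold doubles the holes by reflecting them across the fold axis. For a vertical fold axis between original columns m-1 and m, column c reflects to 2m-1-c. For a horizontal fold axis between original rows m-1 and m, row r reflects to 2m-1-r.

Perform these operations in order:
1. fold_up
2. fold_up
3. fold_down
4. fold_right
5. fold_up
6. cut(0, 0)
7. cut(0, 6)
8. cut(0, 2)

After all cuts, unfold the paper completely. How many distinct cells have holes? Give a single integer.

Answer: 96

Derivation:
Op 1 fold_up: fold axis h@8; visible region now rows[0,8) x cols[0,16) = 8x16
Op 2 fold_up: fold axis h@4; visible region now rows[0,4) x cols[0,16) = 4x16
Op 3 fold_down: fold axis h@2; visible region now rows[2,4) x cols[0,16) = 2x16
Op 4 fold_right: fold axis v@8; visible region now rows[2,4) x cols[8,16) = 2x8
Op 5 fold_up: fold axis h@3; visible region now rows[2,3) x cols[8,16) = 1x8
Op 6 cut(0, 0): punch at orig (2,8); cuts so far [(2, 8)]; region rows[2,3) x cols[8,16) = 1x8
Op 7 cut(0, 6): punch at orig (2,14); cuts so far [(2, 8), (2, 14)]; region rows[2,3) x cols[8,16) = 1x8
Op 8 cut(0, 2): punch at orig (2,10); cuts so far [(2, 8), (2, 10), (2, 14)]; region rows[2,3) x cols[8,16) = 1x8
Unfold 1 (reflect across h@3): 6 holes -> [(2, 8), (2, 10), (2, 14), (3, 8), (3, 10), (3, 14)]
Unfold 2 (reflect across v@8): 12 holes -> [(2, 1), (2, 5), (2, 7), (2, 8), (2, 10), (2, 14), (3, 1), (3, 5), (3, 7), (3, 8), (3, 10), (3, 14)]
Unfold 3 (reflect across h@2): 24 holes -> [(0, 1), (0, 5), (0, 7), (0, 8), (0, 10), (0, 14), (1, 1), (1, 5), (1, 7), (1, 8), (1, 10), (1, 14), (2, 1), (2, 5), (2, 7), (2, 8), (2, 10), (2, 14), (3, 1), (3, 5), (3, 7), (3, 8), (3, 10), (3, 14)]
Unfold 4 (reflect across h@4): 48 holes -> [(0, 1), (0, 5), (0, 7), (0, 8), (0, 10), (0, 14), (1, 1), (1, 5), (1, 7), (1, 8), (1, 10), (1, 14), (2, 1), (2, 5), (2, 7), (2, 8), (2, 10), (2, 14), (3, 1), (3, 5), (3, 7), (3, 8), (3, 10), (3, 14), (4, 1), (4, 5), (4, 7), (4, 8), (4, 10), (4, 14), (5, 1), (5, 5), (5, 7), (5, 8), (5, 10), (5, 14), (6, 1), (6, 5), (6, 7), (6, 8), (6, 10), (6, 14), (7, 1), (7, 5), (7, 7), (7, 8), (7, 10), (7, 14)]
Unfold 5 (reflect across h@8): 96 holes -> [(0, 1), (0, 5), (0, 7), (0, 8), (0, 10), (0, 14), (1, 1), (1, 5), (1, 7), (1, 8), (1, 10), (1, 14), (2, 1), (2, 5), (2, 7), (2, 8), (2, 10), (2, 14), (3, 1), (3, 5), (3, 7), (3, 8), (3, 10), (3, 14), (4, 1), (4, 5), (4, 7), (4, 8), (4, 10), (4, 14), (5, 1), (5, 5), (5, 7), (5, 8), (5, 10), (5, 14), (6, 1), (6, 5), (6, 7), (6, 8), (6, 10), (6, 14), (7, 1), (7, 5), (7, 7), (7, 8), (7, 10), (7, 14), (8, 1), (8, 5), (8, 7), (8, 8), (8, 10), (8, 14), (9, 1), (9, 5), (9, 7), (9, 8), (9, 10), (9, 14), (10, 1), (10, 5), (10, 7), (10, 8), (10, 10), (10, 14), (11, 1), (11, 5), (11, 7), (11, 8), (11, 10), (11, 14), (12, 1), (12, 5), (12, 7), (12, 8), (12, 10), (12, 14), (13, 1), (13, 5), (13, 7), (13, 8), (13, 10), (13, 14), (14, 1), (14, 5), (14, 7), (14, 8), (14, 10), (14, 14), (15, 1), (15, 5), (15, 7), (15, 8), (15, 10), (15, 14)]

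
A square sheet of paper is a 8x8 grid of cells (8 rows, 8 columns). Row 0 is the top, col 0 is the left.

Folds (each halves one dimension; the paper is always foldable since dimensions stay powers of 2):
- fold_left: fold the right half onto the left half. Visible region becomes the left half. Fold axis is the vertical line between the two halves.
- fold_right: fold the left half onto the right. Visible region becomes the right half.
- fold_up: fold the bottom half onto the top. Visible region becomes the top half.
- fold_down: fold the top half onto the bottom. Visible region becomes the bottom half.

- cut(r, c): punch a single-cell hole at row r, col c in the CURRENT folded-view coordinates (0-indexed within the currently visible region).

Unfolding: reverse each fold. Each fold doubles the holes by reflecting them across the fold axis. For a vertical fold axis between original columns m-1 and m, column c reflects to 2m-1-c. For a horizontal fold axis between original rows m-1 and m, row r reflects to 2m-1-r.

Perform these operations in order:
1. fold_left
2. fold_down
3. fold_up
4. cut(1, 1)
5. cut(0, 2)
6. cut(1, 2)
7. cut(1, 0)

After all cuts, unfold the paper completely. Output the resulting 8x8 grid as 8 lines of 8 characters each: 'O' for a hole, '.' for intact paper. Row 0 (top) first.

Answer: ..O..O..
OOO..OOO
OOO..OOO
..O..O..
..O..O..
OOO..OOO
OOO..OOO
..O..O..

Derivation:
Op 1 fold_left: fold axis v@4; visible region now rows[0,8) x cols[0,4) = 8x4
Op 2 fold_down: fold axis h@4; visible region now rows[4,8) x cols[0,4) = 4x4
Op 3 fold_up: fold axis h@6; visible region now rows[4,6) x cols[0,4) = 2x4
Op 4 cut(1, 1): punch at orig (5,1); cuts so far [(5, 1)]; region rows[4,6) x cols[0,4) = 2x4
Op 5 cut(0, 2): punch at orig (4,2); cuts so far [(4, 2), (5, 1)]; region rows[4,6) x cols[0,4) = 2x4
Op 6 cut(1, 2): punch at orig (5,2); cuts so far [(4, 2), (5, 1), (5, 2)]; region rows[4,6) x cols[0,4) = 2x4
Op 7 cut(1, 0): punch at orig (5,0); cuts so far [(4, 2), (5, 0), (5, 1), (5, 2)]; region rows[4,6) x cols[0,4) = 2x4
Unfold 1 (reflect across h@6): 8 holes -> [(4, 2), (5, 0), (5, 1), (5, 2), (6, 0), (6, 1), (6, 2), (7, 2)]
Unfold 2 (reflect across h@4): 16 holes -> [(0, 2), (1, 0), (1, 1), (1, 2), (2, 0), (2, 1), (2, 2), (3, 2), (4, 2), (5, 0), (5, 1), (5, 2), (6, 0), (6, 1), (6, 2), (7, 2)]
Unfold 3 (reflect across v@4): 32 holes -> [(0, 2), (0, 5), (1, 0), (1, 1), (1, 2), (1, 5), (1, 6), (1, 7), (2, 0), (2, 1), (2, 2), (2, 5), (2, 6), (2, 7), (3, 2), (3, 5), (4, 2), (4, 5), (5, 0), (5, 1), (5, 2), (5, 5), (5, 6), (5, 7), (6, 0), (6, 1), (6, 2), (6, 5), (6, 6), (6, 7), (7, 2), (7, 5)]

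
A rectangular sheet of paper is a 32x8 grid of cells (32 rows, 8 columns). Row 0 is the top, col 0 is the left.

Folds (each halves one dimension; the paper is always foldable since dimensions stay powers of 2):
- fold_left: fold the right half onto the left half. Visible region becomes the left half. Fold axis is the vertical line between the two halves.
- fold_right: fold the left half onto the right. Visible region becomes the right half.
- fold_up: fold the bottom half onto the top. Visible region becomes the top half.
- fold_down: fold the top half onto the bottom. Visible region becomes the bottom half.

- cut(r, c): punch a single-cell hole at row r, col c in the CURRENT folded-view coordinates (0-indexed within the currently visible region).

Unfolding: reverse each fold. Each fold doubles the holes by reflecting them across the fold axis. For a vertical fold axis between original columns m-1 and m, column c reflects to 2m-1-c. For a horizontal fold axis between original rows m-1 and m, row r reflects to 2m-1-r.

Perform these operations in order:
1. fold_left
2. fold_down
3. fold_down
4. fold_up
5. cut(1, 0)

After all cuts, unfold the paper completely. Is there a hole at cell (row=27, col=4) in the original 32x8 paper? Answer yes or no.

Op 1 fold_left: fold axis v@4; visible region now rows[0,32) x cols[0,4) = 32x4
Op 2 fold_down: fold axis h@16; visible region now rows[16,32) x cols[0,4) = 16x4
Op 3 fold_down: fold axis h@24; visible region now rows[24,32) x cols[0,4) = 8x4
Op 4 fold_up: fold axis h@28; visible region now rows[24,28) x cols[0,4) = 4x4
Op 5 cut(1, 0): punch at orig (25,0); cuts so far [(25, 0)]; region rows[24,28) x cols[0,4) = 4x4
Unfold 1 (reflect across h@28): 2 holes -> [(25, 0), (30, 0)]
Unfold 2 (reflect across h@24): 4 holes -> [(17, 0), (22, 0), (25, 0), (30, 0)]
Unfold 3 (reflect across h@16): 8 holes -> [(1, 0), (6, 0), (9, 0), (14, 0), (17, 0), (22, 0), (25, 0), (30, 0)]
Unfold 4 (reflect across v@4): 16 holes -> [(1, 0), (1, 7), (6, 0), (6, 7), (9, 0), (9, 7), (14, 0), (14, 7), (17, 0), (17, 7), (22, 0), (22, 7), (25, 0), (25, 7), (30, 0), (30, 7)]
Holes: [(1, 0), (1, 7), (6, 0), (6, 7), (9, 0), (9, 7), (14, 0), (14, 7), (17, 0), (17, 7), (22, 0), (22, 7), (25, 0), (25, 7), (30, 0), (30, 7)]

Answer: no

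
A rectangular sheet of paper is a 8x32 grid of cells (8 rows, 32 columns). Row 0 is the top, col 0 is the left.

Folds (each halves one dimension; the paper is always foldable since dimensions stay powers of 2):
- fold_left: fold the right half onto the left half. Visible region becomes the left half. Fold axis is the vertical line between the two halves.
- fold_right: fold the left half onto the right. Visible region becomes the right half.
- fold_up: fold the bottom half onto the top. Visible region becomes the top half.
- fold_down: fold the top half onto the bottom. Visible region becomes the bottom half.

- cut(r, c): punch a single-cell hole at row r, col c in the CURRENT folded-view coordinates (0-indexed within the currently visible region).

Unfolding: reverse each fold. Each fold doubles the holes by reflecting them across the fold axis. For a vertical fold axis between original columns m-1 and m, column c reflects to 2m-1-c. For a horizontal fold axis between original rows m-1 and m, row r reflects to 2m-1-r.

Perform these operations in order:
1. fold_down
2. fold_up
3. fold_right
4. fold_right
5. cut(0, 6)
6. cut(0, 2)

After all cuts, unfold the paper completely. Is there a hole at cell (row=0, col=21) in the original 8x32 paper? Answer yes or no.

Answer: yes

Derivation:
Op 1 fold_down: fold axis h@4; visible region now rows[4,8) x cols[0,32) = 4x32
Op 2 fold_up: fold axis h@6; visible region now rows[4,6) x cols[0,32) = 2x32
Op 3 fold_right: fold axis v@16; visible region now rows[4,6) x cols[16,32) = 2x16
Op 4 fold_right: fold axis v@24; visible region now rows[4,6) x cols[24,32) = 2x8
Op 5 cut(0, 6): punch at orig (4,30); cuts so far [(4, 30)]; region rows[4,6) x cols[24,32) = 2x8
Op 6 cut(0, 2): punch at orig (4,26); cuts so far [(4, 26), (4, 30)]; region rows[4,6) x cols[24,32) = 2x8
Unfold 1 (reflect across v@24): 4 holes -> [(4, 17), (4, 21), (4, 26), (4, 30)]
Unfold 2 (reflect across v@16): 8 holes -> [(4, 1), (4, 5), (4, 10), (4, 14), (4, 17), (4, 21), (4, 26), (4, 30)]
Unfold 3 (reflect across h@6): 16 holes -> [(4, 1), (4, 5), (4, 10), (4, 14), (4, 17), (4, 21), (4, 26), (4, 30), (7, 1), (7, 5), (7, 10), (7, 14), (7, 17), (7, 21), (7, 26), (7, 30)]
Unfold 4 (reflect across h@4): 32 holes -> [(0, 1), (0, 5), (0, 10), (0, 14), (0, 17), (0, 21), (0, 26), (0, 30), (3, 1), (3, 5), (3, 10), (3, 14), (3, 17), (3, 21), (3, 26), (3, 30), (4, 1), (4, 5), (4, 10), (4, 14), (4, 17), (4, 21), (4, 26), (4, 30), (7, 1), (7, 5), (7, 10), (7, 14), (7, 17), (7, 21), (7, 26), (7, 30)]
Holes: [(0, 1), (0, 5), (0, 10), (0, 14), (0, 17), (0, 21), (0, 26), (0, 30), (3, 1), (3, 5), (3, 10), (3, 14), (3, 17), (3, 21), (3, 26), (3, 30), (4, 1), (4, 5), (4, 10), (4, 14), (4, 17), (4, 21), (4, 26), (4, 30), (7, 1), (7, 5), (7, 10), (7, 14), (7, 17), (7, 21), (7, 26), (7, 30)]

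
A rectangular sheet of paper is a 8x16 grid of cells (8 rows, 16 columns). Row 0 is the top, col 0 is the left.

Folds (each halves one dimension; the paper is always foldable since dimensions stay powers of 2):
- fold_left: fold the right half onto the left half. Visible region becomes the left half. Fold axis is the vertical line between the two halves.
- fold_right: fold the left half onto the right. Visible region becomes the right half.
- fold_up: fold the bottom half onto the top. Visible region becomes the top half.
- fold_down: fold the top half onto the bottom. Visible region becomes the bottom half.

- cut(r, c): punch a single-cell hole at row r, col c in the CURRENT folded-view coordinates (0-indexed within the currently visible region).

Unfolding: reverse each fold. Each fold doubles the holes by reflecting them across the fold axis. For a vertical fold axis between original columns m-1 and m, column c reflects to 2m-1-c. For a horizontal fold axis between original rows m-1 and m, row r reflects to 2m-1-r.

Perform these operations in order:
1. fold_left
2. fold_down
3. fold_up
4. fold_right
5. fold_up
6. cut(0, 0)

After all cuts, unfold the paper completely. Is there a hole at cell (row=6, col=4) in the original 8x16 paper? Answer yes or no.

Answer: yes

Derivation:
Op 1 fold_left: fold axis v@8; visible region now rows[0,8) x cols[0,8) = 8x8
Op 2 fold_down: fold axis h@4; visible region now rows[4,8) x cols[0,8) = 4x8
Op 3 fold_up: fold axis h@6; visible region now rows[4,6) x cols[0,8) = 2x8
Op 4 fold_right: fold axis v@4; visible region now rows[4,6) x cols[4,8) = 2x4
Op 5 fold_up: fold axis h@5; visible region now rows[4,5) x cols[4,8) = 1x4
Op 6 cut(0, 0): punch at orig (4,4); cuts so far [(4, 4)]; region rows[4,5) x cols[4,8) = 1x4
Unfold 1 (reflect across h@5): 2 holes -> [(4, 4), (5, 4)]
Unfold 2 (reflect across v@4): 4 holes -> [(4, 3), (4, 4), (5, 3), (5, 4)]
Unfold 3 (reflect across h@6): 8 holes -> [(4, 3), (4, 4), (5, 3), (5, 4), (6, 3), (6, 4), (7, 3), (7, 4)]
Unfold 4 (reflect across h@4): 16 holes -> [(0, 3), (0, 4), (1, 3), (1, 4), (2, 3), (2, 4), (3, 3), (3, 4), (4, 3), (4, 4), (5, 3), (5, 4), (6, 3), (6, 4), (7, 3), (7, 4)]
Unfold 5 (reflect across v@8): 32 holes -> [(0, 3), (0, 4), (0, 11), (0, 12), (1, 3), (1, 4), (1, 11), (1, 12), (2, 3), (2, 4), (2, 11), (2, 12), (3, 3), (3, 4), (3, 11), (3, 12), (4, 3), (4, 4), (4, 11), (4, 12), (5, 3), (5, 4), (5, 11), (5, 12), (6, 3), (6, 4), (6, 11), (6, 12), (7, 3), (7, 4), (7, 11), (7, 12)]
Holes: [(0, 3), (0, 4), (0, 11), (0, 12), (1, 3), (1, 4), (1, 11), (1, 12), (2, 3), (2, 4), (2, 11), (2, 12), (3, 3), (3, 4), (3, 11), (3, 12), (4, 3), (4, 4), (4, 11), (4, 12), (5, 3), (5, 4), (5, 11), (5, 12), (6, 3), (6, 4), (6, 11), (6, 12), (7, 3), (7, 4), (7, 11), (7, 12)]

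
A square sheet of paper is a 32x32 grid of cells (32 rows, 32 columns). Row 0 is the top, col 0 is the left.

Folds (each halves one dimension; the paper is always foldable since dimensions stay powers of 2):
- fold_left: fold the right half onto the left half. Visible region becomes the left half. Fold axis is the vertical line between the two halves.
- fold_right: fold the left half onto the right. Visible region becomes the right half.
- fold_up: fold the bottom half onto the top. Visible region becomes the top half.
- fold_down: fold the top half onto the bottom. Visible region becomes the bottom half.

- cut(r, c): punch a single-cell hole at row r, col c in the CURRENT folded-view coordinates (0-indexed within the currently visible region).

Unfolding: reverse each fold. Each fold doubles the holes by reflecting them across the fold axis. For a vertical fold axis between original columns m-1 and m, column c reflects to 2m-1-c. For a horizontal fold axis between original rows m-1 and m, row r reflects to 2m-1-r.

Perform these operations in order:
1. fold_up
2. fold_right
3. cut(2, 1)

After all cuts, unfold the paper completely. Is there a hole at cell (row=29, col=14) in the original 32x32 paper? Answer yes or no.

Op 1 fold_up: fold axis h@16; visible region now rows[0,16) x cols[0,32) = 16x32
Op 2 fold_right: fold axis v@16; visible region now rows[0,16) x cols[16,32) = 16x16
Op 3 cut(2, 1): punch at orig (2,17); cuts so far [(2, 17)]; region rows[0,16) x cols[16,32) = 16x16
Unfold 1 (reflect across v@16): 2 holes -> [(2, 14), (2, 17)]
Unfold 2 (reflect across h@16): 4 holes -> [(2, 14), (2, 17), (29, 14), (29, 17)]
Holes: [(2, 14), (2, 17), (29, 14), (29, 17)]

Answer: yes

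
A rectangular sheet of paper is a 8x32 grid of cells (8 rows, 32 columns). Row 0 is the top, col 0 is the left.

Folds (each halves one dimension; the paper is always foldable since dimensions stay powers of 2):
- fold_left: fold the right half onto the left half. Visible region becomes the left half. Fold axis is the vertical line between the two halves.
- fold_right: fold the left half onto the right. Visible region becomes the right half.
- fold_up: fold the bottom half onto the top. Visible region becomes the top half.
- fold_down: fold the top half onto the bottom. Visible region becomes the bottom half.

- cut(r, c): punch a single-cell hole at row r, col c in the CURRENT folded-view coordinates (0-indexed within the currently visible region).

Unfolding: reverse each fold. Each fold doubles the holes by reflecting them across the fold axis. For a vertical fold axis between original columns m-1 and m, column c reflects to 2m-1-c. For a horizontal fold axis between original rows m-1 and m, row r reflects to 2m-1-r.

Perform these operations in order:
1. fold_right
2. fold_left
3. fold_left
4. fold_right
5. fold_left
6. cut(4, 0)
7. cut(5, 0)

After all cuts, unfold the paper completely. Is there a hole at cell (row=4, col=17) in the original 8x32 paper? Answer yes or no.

Op 1 fold_right: fold axis v@16; visible region now rows[0,8) x cols[16,32) = 8x16
Op 2 fold_left: fold axis v@24; visible region now rows[0,8) x cols[16,24) = 8x8
Op 3 fold_left: fold axis v@20; visible region now rows[0,8) x cols[16,20) = 8x4
Op 4 fold_right: fold axis v@18; visible region now rows[0,8) x cols[18,20) = 8x2
Op 5 fold_left: fold axis v@19; visible region now rows[0,8) x cols[18,19) = 8x1
Op 6 cut(4, 0): punch at orig (4,18); cuts so far [(4, 18)]; region rows[0,8) x cols[18,19) = 8x1
Op 7 cut(5, 0): punch at orig (5,18); cuts so far [(4, 18), (5, 18)]; region rows[0,8) x cols[18,19) = 8x1
Unfold 1 (reflect across v@19): 4 holes -> [(4, 18), (4, 19), (5, 18), (5, 19)]
Unfold 2 (reflect across v@18): 8 holes -> [(4, 16), (4, 17), (4, 18), (4, 19), (5, 16), (5, 17), (5, 18), (5, 19)]
Unfold 3 (reflect across v@20): 16 holes -> [(4, 16), (4, 17), (4, 18), (4, 19), (4, 20), (4, 21), (4, 22), (4, 23), (5, 16), (5, 17), (5, 18), (5, 19), (5, 20), (5, 21), (5, 22), (5, 23)]
Unfold 4 (reflect across v@24): 32 holes -> [(4, 16), (4, 17), (4, 18), (4, 19), (4, 20), (4, 21), (4, 22), (4, 23), (4, 24), (4, 25), (4, 26), (4, 27), (4, 28), (4, 29), (4, 30), (4, 31), (5, 16), (5, 17), (5, 18), (5, 19), (5, 20), (5, 21), (5, 22), (5, 23), (5, 24), (5, 25), (5, 26), (5, 27), (5, 28), (5, 29), (5, 30), (5, 31)]
Unfold 5 (reflect across v@16): 64 holes -> [(4, 0), (4, 1), (4, 2), (4, 3), (4, 4), (4, 5), (4, 6), (4, 7), (4, 8), (4, 9), (4, 10), (4, 11), (4, 12), (4, 13), (4, 14), (4, 15), (4, 16), (4, 17), (4, 18), (4, 19), (4, 20), (4, 21), (4, 22), (4, 23), (4, 24), (4, 25), (4, 26), (4, 27), (4, 28), (4, 29), (4, 30), (4, 31), (5, 0), (5, 1), (5, 2), (5, 3), (5, 4), (5, 5), (5, 6), (5, 7), (5, 8), (5, 9), (5, 10), (5, 11), (5, 12), (5, 13), (5, 14), (5, 15), (5, 16), (5, 17), (5, 18), (5, 19), (5, 20), (5, 21), (5, 22), (5, 23), (5, 24), (5, 25), (5, 26), (5, 27), (5, 28), (5, 29), (5, 30), (5, 31)]
Holes: [(4, 0), (4, 1), (4, 2), (4, 3), (4, 4), (4, 5), (4, 6), (4, 7), (4, 8), (4, 9), (4, 10), (4, 11), (4, 12), (4, 13), (4, 14), (4, 15), (4, 16), (4, 17), (4, 18), (4, 19), (4, 20), (4, 21), (4, 22), (4, 23), (4, 24), (4, 25), (4, 26), (4, 27), (4, 28), (4, 29), (4, 30), (4, 31), (5, 0), (5, 1), (5, 2), (5, 3), (5, 4), (5, 5), (5, 6), (5, 7), (5, 8), (5, 9), (5, 10), (5, 11), (5, 12), (5, 13), (5, 14), (5, 15), (5, 16), (5, 17), (5, 18), (5, 19), (5, 20), (5, 21), (5, 22), (5, 23), (5, 24), (5, 25), (5, 26), (5, 27), (5, 28), (5, 29), (5, 30), (5, 31)]

Answer: yes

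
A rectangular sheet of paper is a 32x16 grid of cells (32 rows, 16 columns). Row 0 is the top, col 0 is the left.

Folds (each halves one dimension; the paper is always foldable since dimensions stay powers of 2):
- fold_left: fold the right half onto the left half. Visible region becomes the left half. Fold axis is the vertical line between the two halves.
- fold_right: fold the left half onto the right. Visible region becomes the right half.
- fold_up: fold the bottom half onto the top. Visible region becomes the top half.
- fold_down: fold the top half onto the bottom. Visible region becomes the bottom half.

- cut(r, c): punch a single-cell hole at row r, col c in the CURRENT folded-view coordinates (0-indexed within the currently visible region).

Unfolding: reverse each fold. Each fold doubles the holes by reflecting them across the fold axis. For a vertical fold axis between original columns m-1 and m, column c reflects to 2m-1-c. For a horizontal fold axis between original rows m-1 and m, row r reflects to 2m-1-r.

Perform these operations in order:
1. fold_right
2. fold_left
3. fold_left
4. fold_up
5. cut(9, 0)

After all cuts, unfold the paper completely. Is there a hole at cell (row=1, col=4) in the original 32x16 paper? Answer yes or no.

Answer: no

Derivation:
Op 1 fold_right: fold axis v@8; visible region now rows[0,32) x cols[8,16) = 32x8
Op 2 fold_left: fold axis v@12; visible region now rows[0,32) x cols[8,12) = 32x4
Op 3 fold_left: fold axis v@10; visible region now rows[0,32) x cols[8,10) = 32x2
Op 4 fold_up: fold axis h@16; visible region now rows[0,16) x cols[8,10) = 16x2
Op 5 cut(9, 0): punch at orig (9,8); cuts so far [(9, 8)]; region rows[0,16) x cols[8,10) = 16x2
Unfold 1 (reflect across h@16): 2 holes -> [(9, 8), (22, 8)]
Unfold 2 (reflect across v@10): 4 holes -> [(9, 8), (9, 11), (22, 8), (22, 11)]
Unfold 3 (reflect across v@12): 8 holes -> [(9, 8), (9, 11), (9, 12), (9, 15), (22, 8), (22, 11), (22, 12), (22, 15)]
Unfold 4 (reflect across v@8): 16 holes -> [(9, 0), (9, 3), (9, 4), (9, 7), (9, 8), (9, 11), (9, 12), (9, 15), (22, 0), (22, 3), (22, 4), (22, 7), (22, 8), (22, 11), (22, 12), (22, 15)]
Holes: [(9, 0), (9, 3), (9, 4), (9, 7), (9, 8), (9, 11), (9, 12), (9, 15), (22, 0), (22, 3), (22, 4), (22, 7), (22, 8), (22, 11), (22, 12), (22, 15)]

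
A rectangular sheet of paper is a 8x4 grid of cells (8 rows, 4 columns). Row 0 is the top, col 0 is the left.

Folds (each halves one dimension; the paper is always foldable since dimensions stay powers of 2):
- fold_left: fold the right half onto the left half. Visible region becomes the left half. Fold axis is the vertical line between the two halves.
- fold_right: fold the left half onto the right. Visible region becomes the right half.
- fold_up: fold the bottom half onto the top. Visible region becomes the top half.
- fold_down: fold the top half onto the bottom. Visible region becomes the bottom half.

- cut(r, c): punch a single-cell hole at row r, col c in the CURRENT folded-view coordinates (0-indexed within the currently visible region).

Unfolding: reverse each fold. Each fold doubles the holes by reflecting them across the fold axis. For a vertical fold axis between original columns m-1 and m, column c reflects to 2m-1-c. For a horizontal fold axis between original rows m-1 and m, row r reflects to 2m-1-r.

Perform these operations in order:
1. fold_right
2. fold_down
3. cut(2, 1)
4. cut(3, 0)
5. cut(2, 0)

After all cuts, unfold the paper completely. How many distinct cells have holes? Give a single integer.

Op 1 fold_right: fold axis v@2; visible region now rows[0,8) x cols[2,4) = 8x2
Op 2 fold_down: fold axis h@4; visible region now rows[4,8) x cols[2,4) = 4x2
Op 3 cut(2, 1): punch at orig (6,3); cuts so far [(6, 3)]; region rows[4,8) x cols[2,4) = 4x2
Op 4 cut(3, 0): punch at orig (7,2); cuts so far [(6, 3), (7, 2)]; region rows[4,8) x cols[2,4) = 4x2
Op 5 cut(2, 0): punch at orig (6,2); cuts so far [(6, 2), (6, 3), (7, 2)]; region rows[4,8) x cols[2,4) = 4x2
Unfold 1 (reflect across h@4): 6 holes -> [(0, 2), (1, 2), (1, 3), (6, 2), (6, 3), (7, 2)]
Unfold 2 (reflect across v@2): 12 holes -> [(0, 1), (0, 2), (1, 0), (1, 1), (1, 2), (1, 3), (6, 0), (6, 1), (6, 2), (6, 3), (7, 1), (7, 2)]

Answer: 12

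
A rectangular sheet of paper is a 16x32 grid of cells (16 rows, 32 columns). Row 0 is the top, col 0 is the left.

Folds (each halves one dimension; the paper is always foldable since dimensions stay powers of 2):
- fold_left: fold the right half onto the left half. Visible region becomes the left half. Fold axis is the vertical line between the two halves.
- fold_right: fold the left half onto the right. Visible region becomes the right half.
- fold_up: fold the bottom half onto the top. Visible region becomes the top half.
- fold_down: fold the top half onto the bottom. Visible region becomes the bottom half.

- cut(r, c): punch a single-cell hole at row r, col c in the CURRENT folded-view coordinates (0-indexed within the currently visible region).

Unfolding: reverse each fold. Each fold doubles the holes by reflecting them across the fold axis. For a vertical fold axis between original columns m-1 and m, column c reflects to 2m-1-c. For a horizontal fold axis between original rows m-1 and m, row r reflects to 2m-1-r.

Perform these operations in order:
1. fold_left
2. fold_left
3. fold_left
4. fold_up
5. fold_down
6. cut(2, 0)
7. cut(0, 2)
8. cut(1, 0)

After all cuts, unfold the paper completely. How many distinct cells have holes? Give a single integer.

Op 1 fold_left: fold axis v@16; visible region now rows[0,16) x cols[0,16) = 16x16
Op 2 fold_left: fold axis v@8; visible region now rows[0,16) x cols[0,8) = 16x8
Op 3 fold_left: fold axis v@4; visible region now rows[0,16) x cols[0,4) = 16x4
Op 4 fold_up: fold axis h@8; visible region now rows[0,8) x cols[0,4) = 8x4
Op 5 fold_down: fold axis h@4; visible region now rows[4,8) x cols[0,4) = 4x4
Op 6 cut(2, 0): punch at orig (6,0); cuts so far [(6, 0)]; region rows[4,8) x cols[0,4) = 4x4
Op 7 cut(0, 2): punch at orig (4,2); cuts so far [(4, 2), (6, 0)]; region rows[4,8) x cols[0,4) = 4x4
Op 8 cut(1, 0): punch at orig (5,0); cuts so far [(4, 2), (5, 0), (6, 0)]; region rows[4,8) x cols[0,4) = 4x4
Unfold 1 (reflect across h@4): 6 holes -> [(1, 0), (2, 0), (3, 2), (4, 2), (5, 0), (6, 0)]
Unfold 2 (reflect across h@8): 12 holes -> [(1, 0), (2, 0), (3, 2), (4, 2), (5, 0), (6, 0), (9, 0), (10, 0), (11, 2), (12, 2), (13, 0), (14, 0)]
Unfold 3 (reflect across v@4): 24 holes -> [(1, 0), (1, 7), (2, 0), (2, 7), (3, 2), (3, 5), (4, 2), (4, 5), (5, 0), (5, 7), (6, 0), (6, 7), (9, 0), (9, 7), (10, 0), (10, 7), (11, 2), (11, 5), (12, 2), (12, 5), (13, 0), (13, 7), (14, 0), (14, 7)]
Unfold 4 (reflect across v@8): 48 holes -> [(1, 0), (1, 7), (1, 8), (1, 15), (2, 0), (2, 7), (2, 8), (2, 15), (3, 2), (3, 5), (3, 10), (3, 13), (4, 2), (4, 5), (4, 10), (4, 13), (5, 0), (5, 7), (5, 8), (5, 15), (6, 0), (6, 7), (6, 8), (6, 15), (9, 0), (9, 7), (9, 8), (9, 15), (10, 0), (10, 7), (10, 8), (10, 15), (11, 2), (11, 5), (11, 10), (11, 13), (12, 2), (12, 5), (12, 10), (12, 13), (13, 0), (13, 7), (13, 8), (13, 15), (14, 0), (14, 7), (14, 8), (14, 15)]
Unfold 5 (reflect across v@16): 96 holes -> [(1, 0), (1, 7), (1, 8), (1, 15), (1, 16), (1, 23), (1, 24), (1, 31), (2, 0), (2, 7), (2, 8), (2, 15), (2, 16), (2, 23), (2, 24), (2, 31), (3, 2), (3, 5), (3, 10), (3, 13), (3, 18), (3, 21), (3, 26), (3, 29), (4, 2), (4, 5), (4, 10), (4, 13), (4, 18), (4, 21), (4, 26), (4, 29), (5, 0), (5, 7), (5, 8), (5, 15), (5, 16), (5, 23), (5, 24), (5, 31), (6, 0), (6, 7), (6, 8), (6, 15), (6, 16), (6, 23), (6, 24), (6, 31), (9, 0), (9, 7), (9, 8), (9, 15), (9, 16), (9, 23), (9, 24), (9, 31), (10, 0), (10, 7), (10, 8), (10, 15), (10, 16), (10, 23), (10, 24), (10, 31), (11, 2), (11, 5), (11, 10), (11, 13), (11, 18), (11, 21), (11, 26), (11, 29), (12, 2), (12, 5), (12, 10), (12, 13), (12, 18), (12, 21), (12, 26), (12, 29), (13, 0), (13, 7), (13, 8), (13, 15), (13, 16), (13, 23), (13, 24), (13, 31), (14, 0), (14, 7), (14, 8), (14, 15), (14, 16), (14, 23), (14, 24), (14, 31)]

Answer: 96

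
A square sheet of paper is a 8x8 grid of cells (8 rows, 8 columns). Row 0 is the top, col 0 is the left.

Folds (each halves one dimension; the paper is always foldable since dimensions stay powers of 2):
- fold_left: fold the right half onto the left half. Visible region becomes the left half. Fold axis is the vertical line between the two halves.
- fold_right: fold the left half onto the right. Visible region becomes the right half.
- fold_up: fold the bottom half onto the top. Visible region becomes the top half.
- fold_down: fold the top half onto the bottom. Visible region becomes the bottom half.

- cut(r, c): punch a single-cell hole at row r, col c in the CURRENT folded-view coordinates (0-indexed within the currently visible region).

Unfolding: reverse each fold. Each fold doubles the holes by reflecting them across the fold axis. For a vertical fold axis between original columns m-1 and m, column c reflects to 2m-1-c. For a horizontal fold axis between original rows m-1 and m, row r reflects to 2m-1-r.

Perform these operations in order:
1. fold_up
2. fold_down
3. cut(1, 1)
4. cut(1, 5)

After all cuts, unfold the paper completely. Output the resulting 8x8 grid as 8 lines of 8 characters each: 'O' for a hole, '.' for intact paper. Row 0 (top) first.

Answer: .O...O..
........
........
.O...O..
.O...O..
........
........
.O...O..

Derivation:
Op 1 fold_up: fold axis h@4; visible region now rows[0,4) x cols[0,8) = 4x8
Op 2 fold_down: fold axis h@2; visible region now rows[2,4) x cols[0,8) = 2x8
Op 3 cut(1, 1): punch at orig (3,1); cuts so far [(3, 1)]; region rows[2,4) x cols[0,8) = 2x8
Op 4 cut(1, 5): punch at orig (3,5); cuts so far [(3, 1), (3, 5)]; region rows[2,4) x cols[0,8) = 2x8
Unfold 1 (reflect across h@2): 4 holes -> [(0, 1), (0, 5), (3, 1), (3, 5)]
Unfold 2 (reflect across h@4): 8 holes -> [(0, 1), (0, 5), (3, 1), (3, 5), (4, 1), (4, 5), (7, 1), (7, 5)]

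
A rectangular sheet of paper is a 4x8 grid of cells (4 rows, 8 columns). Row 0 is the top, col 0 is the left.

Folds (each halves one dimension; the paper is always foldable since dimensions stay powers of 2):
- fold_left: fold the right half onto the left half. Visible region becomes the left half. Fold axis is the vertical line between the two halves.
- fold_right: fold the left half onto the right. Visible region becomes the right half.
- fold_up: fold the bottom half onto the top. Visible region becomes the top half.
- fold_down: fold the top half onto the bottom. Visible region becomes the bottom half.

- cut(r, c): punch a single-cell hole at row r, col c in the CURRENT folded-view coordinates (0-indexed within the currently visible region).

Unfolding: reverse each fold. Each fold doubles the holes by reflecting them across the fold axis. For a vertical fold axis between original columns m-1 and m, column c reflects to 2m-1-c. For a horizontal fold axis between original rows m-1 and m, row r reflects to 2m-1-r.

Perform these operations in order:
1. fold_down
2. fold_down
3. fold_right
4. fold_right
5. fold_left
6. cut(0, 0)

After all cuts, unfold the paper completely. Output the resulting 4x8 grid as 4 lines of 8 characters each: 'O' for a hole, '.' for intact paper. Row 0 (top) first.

Op 1 fold_down: fold axis h@2; visible region now rows[2,4) x cols[0,8) = 2x8
Op 2 fold_down: fold axis h@3; visible region now rows[3,4) x cols[0,8) = 1x8
Op 3 fold_right: fold axis v@4; visible region now rows[3,4) x cols[4,8) = 1x4
Op 4 fold_right: fold axis v@6; visible region now rows[3,4) x cols[6,8) = 1x2
Op 5 fold_left: fold axis v@7; visible region now rows[3,4) x cols[6,7) = 1x1
Op 6 cut(0, 0): punch at orig (3,6); cuts so far [(3, 6)]; region rows[3,4) x cols[6,7) = 1x1
Unfold 1 (reflect across v@7): 2 holes -> [(3, 6), (3, 7)]
Unfold 2 (reflect across v@6): 4 holes -> [(3, 4), (3, 5), (3, 6), (3, 7)]
Unfold 3 (reflect across v@4): 8 holes -> [(3, 0), (3, 1), (3, 2), (3, 3), (3, 4), (3, 5), (3, 6), (3, 7)]
Unfold 4 (reflect across h@3): 16 holes -> [(2, 0), (2, 1), (2, 2), (2, 3), (2, 4), (2, 5), (2, 6), (2, 7), (3, 0), (3, 1), (3, 2), (3, 3), (3, 4), (3, 5), (3, 6), (3, 7)]
Unfold 5 (reflect across h@2): 32 holes -> [(0, 0), (0, 1), (0, 2), (0, 3), (0, 4), (0, 5), (0, 6), (0, 7), (1, 0), (1, 1), (1, 2), (1, 3), (1, 4), (1, 5), (1, 6), (1, 7), (2, 0), (2, 1), (2, 2), (2, 3), (2, 4), (2, 5), (2, 6), (2, 7), (3, 0), (3, 1), (3, 2), (3, 3), (3, 4), (3, 5), (3, 6), (3, 7)]

Answer: OOOOOOOO
OOOOOOOO
OOOOOOOO
OOOOOOOO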